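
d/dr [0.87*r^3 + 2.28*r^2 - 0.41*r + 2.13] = 2.61*r^2 + 4.56*r - 0.41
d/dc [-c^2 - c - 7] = -2*c - 1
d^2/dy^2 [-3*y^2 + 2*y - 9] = -6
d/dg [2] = 0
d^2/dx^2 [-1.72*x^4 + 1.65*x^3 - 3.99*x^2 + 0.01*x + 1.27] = -20.64*x^2 + 9.9*x - 7.98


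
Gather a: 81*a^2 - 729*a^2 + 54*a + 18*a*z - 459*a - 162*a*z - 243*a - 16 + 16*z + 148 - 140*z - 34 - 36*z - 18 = -648*a^2 + a*(-144*z - 648) - 160*z + 80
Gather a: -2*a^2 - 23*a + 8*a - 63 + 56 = -2*a^2 - 15*a - 7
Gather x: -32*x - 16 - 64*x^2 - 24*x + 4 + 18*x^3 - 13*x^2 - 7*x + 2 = 18*x^3 - 77*x^2 - 63*x - 10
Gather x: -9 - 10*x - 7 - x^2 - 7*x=-x^2 - 17*x - 16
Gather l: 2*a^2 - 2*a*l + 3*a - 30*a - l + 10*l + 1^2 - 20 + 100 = 2*a^2 - 27*a + l*(9 - 2*a) + 81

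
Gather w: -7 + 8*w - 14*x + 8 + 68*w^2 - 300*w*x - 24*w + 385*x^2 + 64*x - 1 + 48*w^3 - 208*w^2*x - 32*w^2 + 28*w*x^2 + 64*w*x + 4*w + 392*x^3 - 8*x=48*w^3 + w^2*(36 - 208*x) + w*(28*x^2 - 236*x - 12) + 392*x^3 + 385*x^2 + 42*x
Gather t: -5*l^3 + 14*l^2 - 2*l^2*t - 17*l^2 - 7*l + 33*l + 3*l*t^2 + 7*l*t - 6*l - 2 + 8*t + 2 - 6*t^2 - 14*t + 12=-5*l^3 - 3*l^2 + 20*l + t^2*(3*l - 6) + t*(-2*l^2 + 7*l - 6) + 12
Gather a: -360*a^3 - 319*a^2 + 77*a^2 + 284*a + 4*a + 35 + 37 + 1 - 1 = -360*a^3 - 242*a^2 + 288*a + 72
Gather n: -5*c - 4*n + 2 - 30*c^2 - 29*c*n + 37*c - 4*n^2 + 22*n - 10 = -30*c^2 + 32*c - 4*n^2 + n*(18 - 29*c) - 8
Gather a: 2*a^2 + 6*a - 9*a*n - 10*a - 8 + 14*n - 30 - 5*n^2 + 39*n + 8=2*a^2 + a*(-9*n - 4) - 5*n^2 + 53*n - 30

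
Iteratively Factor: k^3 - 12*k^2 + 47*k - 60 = (k - 5)*(k^2 - 7*k + 12) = (k - 5)*(k - 4)*(k - 3)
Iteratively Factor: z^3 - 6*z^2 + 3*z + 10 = (z + 1)*(z^2 - 7*z + 10) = (z - 2)*(z + 1)*(z - 5)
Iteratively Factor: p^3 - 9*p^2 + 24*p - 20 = (p - 2)*(p^2 - 7*p + 10) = (p - 2)^2*(p - 5)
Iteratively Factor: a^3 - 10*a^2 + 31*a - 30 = (a - 3)*(a^2 - 7*a + 10) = (a - 3)*(a - 2)*(a - 5)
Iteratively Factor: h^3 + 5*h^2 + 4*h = (h + 4)*(h^2 + h) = (h + 1)*(h + 4)*(h)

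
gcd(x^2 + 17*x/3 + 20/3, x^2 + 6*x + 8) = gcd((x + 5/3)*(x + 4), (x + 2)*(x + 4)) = x + 4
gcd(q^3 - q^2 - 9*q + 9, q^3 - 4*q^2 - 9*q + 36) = q^2 - 9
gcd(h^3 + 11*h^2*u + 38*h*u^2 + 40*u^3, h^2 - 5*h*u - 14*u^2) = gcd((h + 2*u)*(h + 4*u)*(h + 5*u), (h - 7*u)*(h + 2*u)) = h + 2*u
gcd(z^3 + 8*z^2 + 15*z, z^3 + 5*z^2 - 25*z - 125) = z + 5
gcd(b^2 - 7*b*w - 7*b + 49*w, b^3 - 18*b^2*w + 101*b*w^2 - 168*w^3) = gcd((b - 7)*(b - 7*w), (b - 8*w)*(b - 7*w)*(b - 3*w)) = -b + 7*w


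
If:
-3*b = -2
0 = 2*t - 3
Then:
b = 2/3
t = 3/2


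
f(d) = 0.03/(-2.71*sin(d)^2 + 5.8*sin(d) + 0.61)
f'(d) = 0.03*(5.42*sin(d)*cos(d) - 5.8*cos(d))/(-2.71*sin(d)^2 + 5.8*sin(d) + 0.61)^2 = (0.1626*sin(d) - 0.174)*cos(d)/(-2.71*sin(d)^2 + 5.8*sin(d) + 0.61)^2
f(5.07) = -0.00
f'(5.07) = -0.00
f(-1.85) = -0.00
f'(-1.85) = 0.00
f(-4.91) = 0.01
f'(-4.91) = -0.00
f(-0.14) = -0.12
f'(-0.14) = -3.06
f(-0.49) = -0.01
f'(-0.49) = -0.03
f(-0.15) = -0.09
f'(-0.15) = -1.95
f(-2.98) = -0.08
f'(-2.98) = 1.28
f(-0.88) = -0.01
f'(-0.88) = -0.01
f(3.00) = 0.02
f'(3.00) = 0.08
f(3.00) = 0.02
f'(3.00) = 0.08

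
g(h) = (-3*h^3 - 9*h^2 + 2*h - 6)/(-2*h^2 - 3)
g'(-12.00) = 1.52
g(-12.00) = -13.26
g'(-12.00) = 1.52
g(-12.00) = -13.26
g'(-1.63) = 1.01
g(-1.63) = 2.43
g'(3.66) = 1.80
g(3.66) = 8.94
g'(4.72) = 1.68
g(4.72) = 10.78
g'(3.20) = 1.88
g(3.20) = 8.09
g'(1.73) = 2.38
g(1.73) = 5.01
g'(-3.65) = 1.55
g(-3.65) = -0.43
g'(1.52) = 2.47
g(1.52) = 4.50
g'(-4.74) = 1.56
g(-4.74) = -2.12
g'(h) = 4*h*(-3*h^3 - 9*h^2 + 2*h - 6)/(-2*h^2 - 3)^2 + (-9*h^2 - 18*h + 2)/(-2*h^2 - 3) = (6*h^4 + 31*h^2 + 30*h - 6)/(4*h^4 + 12*h^2 + 9)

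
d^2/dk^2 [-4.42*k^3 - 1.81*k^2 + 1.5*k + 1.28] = -26.52*k - 3.62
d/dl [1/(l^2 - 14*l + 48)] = 2*(7 - l)/(l^2 - 14*l + 48)^2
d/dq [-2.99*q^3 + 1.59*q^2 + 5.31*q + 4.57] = -8.97*q^2 + 3.18*q + 5.31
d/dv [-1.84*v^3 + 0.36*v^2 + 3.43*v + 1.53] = -5.52*v^2 + 0.72*v + 3.43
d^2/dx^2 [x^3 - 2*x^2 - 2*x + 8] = 6*x - 4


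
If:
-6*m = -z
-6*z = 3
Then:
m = -1/12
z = -1/2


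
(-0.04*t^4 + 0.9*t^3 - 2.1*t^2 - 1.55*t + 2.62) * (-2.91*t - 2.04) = 0.1164*t^5 - 2.5374*t^4 + 4.275*t^3 + 8.7945*t^2 - 4.4622*t - 5.3448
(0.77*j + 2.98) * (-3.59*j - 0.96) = -2.7643*j^2 - 11.4374*j - 2.8608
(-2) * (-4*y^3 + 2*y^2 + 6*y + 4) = 8*y^3 - 4*y^2 - 12*y - 8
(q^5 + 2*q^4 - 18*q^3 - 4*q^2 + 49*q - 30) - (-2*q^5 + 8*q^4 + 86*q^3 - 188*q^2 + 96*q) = 3*q^5 - 6*q^4 - 104*q^3 + 184*q^2 - 47*q - 30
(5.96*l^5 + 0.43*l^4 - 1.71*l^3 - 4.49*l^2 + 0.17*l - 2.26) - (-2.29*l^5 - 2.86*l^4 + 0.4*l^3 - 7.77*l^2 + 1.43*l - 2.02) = 8.25*l^5 + 3.29*l^4 - 2.11*l^3 + 3.28*l^2 - 1.26*l - 0.24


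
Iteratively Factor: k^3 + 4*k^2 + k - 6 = (k + 3)*(k^2 + k - 2) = (k - 1)*(k + 3)*(k + 2)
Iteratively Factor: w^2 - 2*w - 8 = (w - 4)*(w + 2)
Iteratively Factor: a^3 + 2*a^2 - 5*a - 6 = (a + 1)*(a^2 + a - 6) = (a - 2)*(a + 1)*(a + 3)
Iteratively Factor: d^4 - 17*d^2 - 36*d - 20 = (d + 1)*(d^3 - d^2 - 16*d - 20) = (d + 1)*(d + 2)*(d^2 - 3*d - 10) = (d - 5)*(d + 1)*(d + 2)*(d + 2)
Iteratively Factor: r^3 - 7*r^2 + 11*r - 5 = (r - 5)*(r^2 - 2*r + 1) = (r - 5)*(r - 1)*(r - 1)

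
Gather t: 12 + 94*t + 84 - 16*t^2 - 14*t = -16*t^2 + 80*t + 96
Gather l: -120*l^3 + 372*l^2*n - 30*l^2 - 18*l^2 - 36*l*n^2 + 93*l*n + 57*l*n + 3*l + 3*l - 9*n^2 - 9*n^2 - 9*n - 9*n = -120*l^3 + l^2*(372*n - 48) + l*(-36*n^2 + 150*n + 6) - 18*n^2 - 18*n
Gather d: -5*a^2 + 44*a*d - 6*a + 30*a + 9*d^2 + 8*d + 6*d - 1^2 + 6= -5*a^2 + 24*a + 9*d^2 + d*(44*a + 14) + 5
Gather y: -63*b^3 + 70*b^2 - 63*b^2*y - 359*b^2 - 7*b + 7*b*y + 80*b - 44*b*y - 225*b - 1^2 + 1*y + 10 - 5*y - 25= -63*b^3 - 289*b^2 - 152*b + y*(-63*b^2 - 37*b - 4) - 16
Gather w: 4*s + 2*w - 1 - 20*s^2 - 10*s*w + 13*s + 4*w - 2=-20*s^2 + 17*s + w*(6 - 10*s) - 3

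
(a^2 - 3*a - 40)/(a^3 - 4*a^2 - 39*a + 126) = (a^2 - 3*a - 40)/(a^3 - 4*a^2 - 39*a + 126)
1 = 1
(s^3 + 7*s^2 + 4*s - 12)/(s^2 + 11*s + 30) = (s^2 + s - 2)/(s + 5)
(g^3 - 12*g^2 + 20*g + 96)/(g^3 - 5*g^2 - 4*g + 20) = (g^2 - 14*g + 48)/(g^2 - 7*g + 10)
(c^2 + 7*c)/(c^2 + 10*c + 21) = c/(c + 3)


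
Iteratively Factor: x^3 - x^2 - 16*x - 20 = (x + 2)*(x^2 - 3*x - 10) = (x - 5)*(x + 2)*(x + 2)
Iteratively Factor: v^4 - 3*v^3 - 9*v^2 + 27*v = (v + 3)*(v^3 - 6*v^2 + 9*v) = (v - 3)*(v + 3)*(v^2 - 3*v) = (v - 3)^2*(v + 3)*(v)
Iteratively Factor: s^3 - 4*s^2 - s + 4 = (s - 1)*(s^2 - 3*s - 4) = (s - 4)*(s - 1)*(s + 1)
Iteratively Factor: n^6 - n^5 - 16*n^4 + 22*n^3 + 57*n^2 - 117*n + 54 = (n - 2)*(n^5 + n^4 - 14*n^3 - 6*n^2 + 45*n - 27) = (n - 2)*(n + 3)*(n^4 - 2*n^3 - 8*n^2 + 18*n - 9) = (n - 2)*(n + 3)^2*(n^3 - 5*n^2 + 7*n - 3) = (n - 3)*(n - 2)*(n + 3)^2*(n^2 - 2*n + 1) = (n - 3)*(n - 2)*(n - 1)*(n + 3)^2*(n - 1)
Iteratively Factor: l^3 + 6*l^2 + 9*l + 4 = (l + 1)*(l^2 + 5*l + 4) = (l + 1)*(l + 4)*(l + 1)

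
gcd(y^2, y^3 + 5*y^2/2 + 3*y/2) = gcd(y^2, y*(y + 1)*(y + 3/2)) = y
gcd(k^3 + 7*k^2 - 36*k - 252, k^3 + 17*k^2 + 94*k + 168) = k^2 + 13*k + 42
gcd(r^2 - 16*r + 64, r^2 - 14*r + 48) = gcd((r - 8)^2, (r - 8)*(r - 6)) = r - 8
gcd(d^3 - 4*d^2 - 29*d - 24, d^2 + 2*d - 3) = d + 3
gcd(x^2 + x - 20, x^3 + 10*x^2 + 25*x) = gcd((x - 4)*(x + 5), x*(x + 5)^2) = x + 5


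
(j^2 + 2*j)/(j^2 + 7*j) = (j + 2)/(j + 7)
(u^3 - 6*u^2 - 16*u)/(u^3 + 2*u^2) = (u - 8)/u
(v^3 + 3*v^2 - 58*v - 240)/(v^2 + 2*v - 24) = (v^2 - 3*v - 40)/(v - 4)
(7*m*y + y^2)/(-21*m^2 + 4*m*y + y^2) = y/(-3*m + y)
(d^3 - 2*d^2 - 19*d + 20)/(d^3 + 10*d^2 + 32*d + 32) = (d^2 - 6*d + 5)/(d^2 + 6*d + 8)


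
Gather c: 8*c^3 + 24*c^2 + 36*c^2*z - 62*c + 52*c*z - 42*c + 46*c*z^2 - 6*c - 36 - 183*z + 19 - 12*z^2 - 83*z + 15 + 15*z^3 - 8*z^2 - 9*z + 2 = 8*c^3 + c^2*(36*z + 24) + c*(46*z^2 + 52*z - 110) + 15*z^3 - 20*z^2 - 275*z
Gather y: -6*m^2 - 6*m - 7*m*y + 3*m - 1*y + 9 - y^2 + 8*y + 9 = -6*m^2 - 3*m - y^2 + y*(7 - 7*m) + 18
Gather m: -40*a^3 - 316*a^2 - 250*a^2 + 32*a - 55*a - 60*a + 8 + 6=-40*a^3 - 566*a^2 - 83*a + 14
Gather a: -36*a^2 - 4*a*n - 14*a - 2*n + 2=-36*a^2 + a*(-4*n - 14) - 2*n + 2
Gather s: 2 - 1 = 1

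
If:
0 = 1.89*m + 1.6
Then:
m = -0.85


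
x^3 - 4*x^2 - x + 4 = (x - 4)*(x - 1)*(x + 1)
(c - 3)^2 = c^2 - 6*c + 9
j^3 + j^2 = j^2*(j + 1)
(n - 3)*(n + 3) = n^2 - 9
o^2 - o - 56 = (o - 8)*(o + 7)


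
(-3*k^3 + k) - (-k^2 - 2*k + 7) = -3*k^3 + k^2 + 3*k - 7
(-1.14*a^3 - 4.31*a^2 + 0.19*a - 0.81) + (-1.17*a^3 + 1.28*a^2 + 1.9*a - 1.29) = -2.31*a^3 - 3.03*a^2 + 2.09*a - 2.1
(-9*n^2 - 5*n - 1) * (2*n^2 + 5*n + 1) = -18*n^4 - 55*n^3 - 36*n^2 - 10*n - 1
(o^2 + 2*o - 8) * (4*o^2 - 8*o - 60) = 4*o^4 - 108*o^2 - 56*o + 480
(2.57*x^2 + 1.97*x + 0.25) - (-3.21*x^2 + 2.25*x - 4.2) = 5.78*x^2 - 0.28*x + 4.45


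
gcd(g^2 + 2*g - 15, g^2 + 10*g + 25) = g + 5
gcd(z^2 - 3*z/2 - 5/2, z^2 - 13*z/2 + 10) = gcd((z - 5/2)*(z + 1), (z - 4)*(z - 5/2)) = z - 5/2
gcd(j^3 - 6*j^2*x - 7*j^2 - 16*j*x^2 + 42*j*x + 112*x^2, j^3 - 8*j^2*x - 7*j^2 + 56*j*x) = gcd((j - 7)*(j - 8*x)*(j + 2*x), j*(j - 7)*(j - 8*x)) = -j^2 + 8*j*x + 7*j - 56*x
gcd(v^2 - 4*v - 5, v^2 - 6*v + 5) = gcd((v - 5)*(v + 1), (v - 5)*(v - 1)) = v - 5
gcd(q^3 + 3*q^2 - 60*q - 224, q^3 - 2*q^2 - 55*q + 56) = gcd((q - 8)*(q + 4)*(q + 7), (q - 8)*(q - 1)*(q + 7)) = q^2 - q - 56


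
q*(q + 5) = q^2 + 5*q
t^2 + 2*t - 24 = (t - 4)*(t + 6)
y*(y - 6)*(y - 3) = y^3 - 9*y^2 + 18*y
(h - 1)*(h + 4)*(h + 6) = h^3 + 9*h^2 + 14*h - 24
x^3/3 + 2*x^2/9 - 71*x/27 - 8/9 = (x/3 + 1)*(x - 8/3)*(x + 1/3)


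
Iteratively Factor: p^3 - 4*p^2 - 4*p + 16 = (p - 2)*(p^2 - 2*p - 8) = (p - 4)*(p - 2)*(p + 2)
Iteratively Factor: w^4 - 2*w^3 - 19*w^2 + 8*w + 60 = (w + 3)*(w^3 - 5*w^2 - 4*w + 20) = (w + 2)*(w + 3)*(w^2 - 7*w + 10) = (w - 5)*(w + 2)*(w + 3)*(w - 2)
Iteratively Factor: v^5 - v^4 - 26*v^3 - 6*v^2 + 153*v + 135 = (v + 3)*(v^4 - 4*v^3 - 14*v^2 + 36*v + 45) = (v - 5)*(v + 3)*(v^3 + v^2 - 9*v - 9) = (v - 5)*(v + 1)*(v + 3)*(v^2 - 9) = (v - 5)*(v - 3)*(v + 1)*(v + 3)*(v + 3)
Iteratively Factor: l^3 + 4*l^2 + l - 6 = (l - 1)*(l^2 + 5*l + 6) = (l - 1)*(l + 2)*(l + 3)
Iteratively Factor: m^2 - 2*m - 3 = (m + 1)*(m - 3)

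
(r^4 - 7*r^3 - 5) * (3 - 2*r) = -2*r^5 + 17*r^4 - 21*r^3 + 10*r - 15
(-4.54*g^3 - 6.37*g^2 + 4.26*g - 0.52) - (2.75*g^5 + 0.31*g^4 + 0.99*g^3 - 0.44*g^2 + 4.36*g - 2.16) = -2.75*g^5 - 0.31*g^4 - 5.53*g^3 - 5.93*g^2 - 0.100000000000001*g + 1.64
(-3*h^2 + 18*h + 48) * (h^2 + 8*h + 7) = -3*h^4 - 6*h^3 + 171*h^2 + 510*h + 336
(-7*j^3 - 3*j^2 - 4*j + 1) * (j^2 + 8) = -7*j^5 - 3*j^4 - 60*j^3 - 23*j^2 - 32*j + 8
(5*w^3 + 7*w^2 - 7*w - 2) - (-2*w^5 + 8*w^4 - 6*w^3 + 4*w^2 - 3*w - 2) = 2*w^5 - 8*w^4 + 11*w^3 + 3*w^2 - 4*w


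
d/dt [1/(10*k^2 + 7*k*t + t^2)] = (-7*k - 2*t)/(10*k^2 + 7*k*t + t^2)^2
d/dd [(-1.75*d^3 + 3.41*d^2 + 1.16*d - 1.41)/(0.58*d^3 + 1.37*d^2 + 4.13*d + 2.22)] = (-4.44089209850063e-16*d^5 - 4.3753*d^4 - 15.8006*d^3 + 3.2925*d^2 + 19.0038*d + 8.3985)/(0.3364*d^6 + 1.5892*d^5 + 6.6677*d^4 + 13.8914*d^3 + 23.1397*d^2 + 18.3372*d + 4.9284)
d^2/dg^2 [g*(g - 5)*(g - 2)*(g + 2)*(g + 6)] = 20*g^3 + 12*g^2 - 204*g - 8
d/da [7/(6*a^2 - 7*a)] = 7*(7 - 12*a)/(a^2*(6*a - 7)^2)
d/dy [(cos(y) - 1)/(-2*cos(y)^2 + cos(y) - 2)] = (4*cos(y) - cos(2*y))*sin(y)/(-cos(y) + cos(2*y) + 3)^2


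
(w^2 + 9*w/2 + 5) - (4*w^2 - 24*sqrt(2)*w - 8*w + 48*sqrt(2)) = -3*w^2 + 25*w/2 + 24*sqrt(2)*w - 48*sqrt(2) + 5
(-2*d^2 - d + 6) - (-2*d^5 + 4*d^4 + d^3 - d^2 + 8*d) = 2*d^5 - 4*d^4 - d^3 - d^2 - 9*d + 6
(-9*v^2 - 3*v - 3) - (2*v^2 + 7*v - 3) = -11*v^2 - 10*v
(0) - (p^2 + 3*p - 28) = -p^2 - 3*p + 28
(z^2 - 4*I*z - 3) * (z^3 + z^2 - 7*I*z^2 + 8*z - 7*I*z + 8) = z^5 + z^4 - 11*I*z^4 - 23*z^3 - 11*I*z^3 - 23*z^2 - 11*I*z^2 - 24*z - 11*I*z - 24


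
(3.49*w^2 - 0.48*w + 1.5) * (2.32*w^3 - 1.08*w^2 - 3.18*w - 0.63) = 8.0968*w^5 - 4.8828*w^4 - 7.0998*w^3 - 2.2923*w^2 - 4.4676*w - 0.945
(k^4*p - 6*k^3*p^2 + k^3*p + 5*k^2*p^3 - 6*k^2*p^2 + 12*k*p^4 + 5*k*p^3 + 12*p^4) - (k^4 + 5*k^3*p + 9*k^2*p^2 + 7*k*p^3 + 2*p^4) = k^4*p - k^4 - 6*k^3*p^2 - 4*k^3*p + 5*k^2*p^3 - 15*k^2*p^2 + 12*k*p^4 - 2*k*p^3 + 10*p^4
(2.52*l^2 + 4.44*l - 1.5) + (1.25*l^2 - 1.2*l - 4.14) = 3.77*l^2 + 3.24*l - 5.64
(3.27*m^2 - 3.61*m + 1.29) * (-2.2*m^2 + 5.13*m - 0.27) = -7.194*m^4 + 24.7171*m^3 - 22.2402*m^2 + 7.5924*m - 0.3483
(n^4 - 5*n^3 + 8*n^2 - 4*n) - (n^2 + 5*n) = n^4 - 5*n^3 + 7*n^2 - 9*n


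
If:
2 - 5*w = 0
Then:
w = 2/5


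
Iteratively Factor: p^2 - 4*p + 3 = (p - 1)*(p - 3)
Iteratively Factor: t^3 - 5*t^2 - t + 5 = (t + 1)*(t^2 - 6*t + 5) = (t - 1)*(t + 1)*(t - 5)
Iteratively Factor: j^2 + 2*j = (j + 2)*(j)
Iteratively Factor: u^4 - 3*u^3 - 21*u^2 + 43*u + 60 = (u + 4)*(u^3 - 7*u^2 + 7*u + 15) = (u - 5)*(u + 4)*(u^2 - 2*u - 3) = (u - 5)*(u - 3)*(u + 4)*(u + 1)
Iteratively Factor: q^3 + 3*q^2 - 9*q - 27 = (q + 3)*(q^2 - 9) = (q + 3)^2*(q - 3)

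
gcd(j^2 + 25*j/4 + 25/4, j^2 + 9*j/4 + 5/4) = j + 5/4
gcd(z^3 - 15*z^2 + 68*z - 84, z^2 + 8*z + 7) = 1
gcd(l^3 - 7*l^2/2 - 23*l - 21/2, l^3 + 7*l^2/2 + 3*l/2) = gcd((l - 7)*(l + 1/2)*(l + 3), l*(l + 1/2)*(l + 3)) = l^2 + 7*l/2 + 3/2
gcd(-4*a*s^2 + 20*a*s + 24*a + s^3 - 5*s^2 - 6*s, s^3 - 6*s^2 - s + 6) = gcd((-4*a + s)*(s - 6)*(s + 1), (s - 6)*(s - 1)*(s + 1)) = s^2 - 5*s - 6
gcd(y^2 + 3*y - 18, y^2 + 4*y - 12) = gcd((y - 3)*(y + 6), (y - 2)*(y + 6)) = y + 6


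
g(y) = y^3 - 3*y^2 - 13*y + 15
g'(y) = 3*y^2 - 6*y - 13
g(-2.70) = 8.55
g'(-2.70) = 25.07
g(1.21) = -3.35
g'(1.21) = -15.87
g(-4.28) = -62.72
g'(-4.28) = 67.64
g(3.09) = -24.31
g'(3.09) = -2.90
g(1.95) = -14.34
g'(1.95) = -13.29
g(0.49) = 8.03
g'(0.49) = -15.22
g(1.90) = -13.67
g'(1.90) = -13.57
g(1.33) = -5.24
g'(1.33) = -15.67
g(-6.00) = -231.00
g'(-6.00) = 131.00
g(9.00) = 384.00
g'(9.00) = 176.00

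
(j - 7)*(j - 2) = j^2 - 9*j + 14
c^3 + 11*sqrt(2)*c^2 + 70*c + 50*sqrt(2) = (c + sqrt(2))*(c + 5*sqrt(2))^2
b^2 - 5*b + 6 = (b - 3)*(b - 2)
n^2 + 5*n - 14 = (n - 2)*(n + 7)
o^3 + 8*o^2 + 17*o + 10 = (o + 1)*(o + 2)*(o + 5)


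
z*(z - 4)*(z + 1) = z^3 - 3*z^2 - 4*z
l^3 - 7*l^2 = l^2*(l - 7)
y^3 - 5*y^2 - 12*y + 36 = (y - 6)*(y - 2)*(y + 3)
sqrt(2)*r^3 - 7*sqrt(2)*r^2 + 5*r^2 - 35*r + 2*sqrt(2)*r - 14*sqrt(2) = (r - 7)*(r + 2*sqrt(2))*(sqrt(2)*r + 1)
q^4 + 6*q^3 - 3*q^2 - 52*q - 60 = (q - 3)*(q + 2)^2*(q + 5)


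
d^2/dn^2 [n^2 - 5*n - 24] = 2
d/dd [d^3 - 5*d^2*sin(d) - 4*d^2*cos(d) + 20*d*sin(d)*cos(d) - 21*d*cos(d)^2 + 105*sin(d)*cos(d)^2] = 4*d^2*sin(d) - 5*d^2*cos(d) + 3*d^2 - 10*d*sin(d) + 21*d*sin(2*d) - 8*d*cos(d) + 20*d*cos(2*d) + 10*sin(2*d) + 105*cos(d)/4 - 21*cos(2*d)/2 + 315*cos(3*d)/4 - 21/2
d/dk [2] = 0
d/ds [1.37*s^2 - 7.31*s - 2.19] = 2.74*s - 7.31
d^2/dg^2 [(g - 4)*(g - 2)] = 2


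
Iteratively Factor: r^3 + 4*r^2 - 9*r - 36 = (r + 4)*(r^2 - 9) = (r + 3)*(r + 4)*(r - 3)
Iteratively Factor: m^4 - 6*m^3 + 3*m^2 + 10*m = (m)*(m^3 - 6*m^2 + 3*m + 10) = m*(m - 5)*(m^2 - m - 2) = m*(m - 5)*(m - 2)*(m + 1)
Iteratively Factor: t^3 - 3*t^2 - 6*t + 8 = (t - 1)*(t^2 - 2*t - 8) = (t - 4)*(t - 1)*(t + 2)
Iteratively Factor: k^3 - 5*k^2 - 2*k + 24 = (k + 2)*(k^2 - 7*k + 12) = (k - 4)*(k + 2)*(k - 3)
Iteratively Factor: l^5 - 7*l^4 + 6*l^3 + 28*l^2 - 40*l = (l - 5)*(l^4 - 2*l^3 - 4*l^2 + 8*l) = (l - 5)*(l + 2)*(l^3 - 4*l^2 + 4*l) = l*(l - 5)*(l + 2)*(l^2 - 4*l + 4) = l*(l - 5)*(l - 2)*(l + 2)*(l - 2)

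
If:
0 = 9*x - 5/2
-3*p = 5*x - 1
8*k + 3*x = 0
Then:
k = -5/48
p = -7/54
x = 5/18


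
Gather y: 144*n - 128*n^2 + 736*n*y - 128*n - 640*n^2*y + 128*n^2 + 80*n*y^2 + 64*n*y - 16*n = 80*n*y^2 + y*(-640*n^2 + 800*n)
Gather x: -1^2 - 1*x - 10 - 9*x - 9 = -10*x - 20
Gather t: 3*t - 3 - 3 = 3*t - 6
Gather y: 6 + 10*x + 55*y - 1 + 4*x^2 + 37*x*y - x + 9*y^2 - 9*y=4*x^2 + 9*x + 9*y^2 + y*(37*x + 46) + 5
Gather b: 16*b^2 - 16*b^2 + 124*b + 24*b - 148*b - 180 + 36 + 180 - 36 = 0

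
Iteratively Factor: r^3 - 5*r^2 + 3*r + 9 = (r - 3)*(r^2 - 2*r - 3) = (r - 3)^2*(r + 1)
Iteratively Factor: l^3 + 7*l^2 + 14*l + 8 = (l + 1)*(l^2 + 6*l + 8) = (l + 1)*(l + 2)*(l + 4)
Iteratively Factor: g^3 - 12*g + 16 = (g - 2)*(g^2 + 2*g - 8) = (g - 2)*(g + 4)*(g - 2)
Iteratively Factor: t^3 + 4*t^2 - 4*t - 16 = (t + 4)*(t^2 - 4) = (t - 2)*(t + 4)*(t + 2)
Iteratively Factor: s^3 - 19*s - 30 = (s - 5)*(s^2 + 5*s + 6) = (s - 5)*(s + 2)*(s + 3)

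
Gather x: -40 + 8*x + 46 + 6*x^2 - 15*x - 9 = 6*x^2 - 7*x - 3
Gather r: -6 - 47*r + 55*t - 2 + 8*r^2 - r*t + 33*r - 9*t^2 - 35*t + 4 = 8*r^2 + r*(-t - 14) - 9*t^2 + 20*t - 4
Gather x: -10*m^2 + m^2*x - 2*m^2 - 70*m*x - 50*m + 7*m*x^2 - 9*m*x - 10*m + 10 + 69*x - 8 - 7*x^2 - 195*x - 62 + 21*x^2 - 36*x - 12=-12*m^2 - 60*m + x^2*(7*m + 14) + x*(m^2 - 79*m - 162) - 72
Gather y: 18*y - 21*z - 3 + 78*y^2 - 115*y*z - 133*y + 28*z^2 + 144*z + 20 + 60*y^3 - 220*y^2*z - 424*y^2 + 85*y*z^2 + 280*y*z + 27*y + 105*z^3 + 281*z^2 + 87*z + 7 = 60*y^3 + y^2*(-220*z - 346) + y*(85*z^2 + 165*z - 88) + 105*z^3 + 309*z^2 + 210*z + 24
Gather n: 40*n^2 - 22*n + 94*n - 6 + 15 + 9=40*n^2 + 72*n + 18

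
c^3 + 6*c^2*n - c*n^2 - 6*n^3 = (c - n)*(c + n)*(c + 6*n)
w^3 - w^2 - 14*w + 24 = (w - 3)*(w - 2)*(w + 4)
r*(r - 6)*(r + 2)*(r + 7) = r^4 + 3*r^3 - 40*r^2 - 84*r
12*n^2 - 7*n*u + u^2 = (-4*n + u)*(-3*n + u)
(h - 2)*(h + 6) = h^2 + 4*h - 12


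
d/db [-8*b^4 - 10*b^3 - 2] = b^2*(-32*b - 30)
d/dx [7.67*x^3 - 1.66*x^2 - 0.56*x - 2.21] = 23.01*x^2 - 3.32*x - 0.56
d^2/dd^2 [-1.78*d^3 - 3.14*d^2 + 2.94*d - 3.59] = -10.68*d - 6.28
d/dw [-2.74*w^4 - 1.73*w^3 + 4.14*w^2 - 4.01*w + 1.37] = -10.96*w^3 - 5.19*w^2 + 8.28*w - 4.01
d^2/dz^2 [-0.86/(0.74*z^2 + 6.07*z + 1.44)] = (0.941872*z^2 + 7.725896*z - 0.86*(1.48*z + 6.07)*(2.96*z + 12.14) + 1.832832)/(0.74*z^2 + 6.07*z + 1.44)^3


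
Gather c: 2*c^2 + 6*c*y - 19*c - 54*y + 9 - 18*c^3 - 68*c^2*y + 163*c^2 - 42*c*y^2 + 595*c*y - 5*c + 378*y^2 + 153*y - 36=-18*c^3 + c^2*(165 - 68*y) + c*(-42*y^2 + 601*y - 24) + 378*y^2 + 99*y - 27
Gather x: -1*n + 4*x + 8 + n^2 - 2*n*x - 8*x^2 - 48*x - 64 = n^2 - n - 8*x^2 + x*(-2*n - 44) - 56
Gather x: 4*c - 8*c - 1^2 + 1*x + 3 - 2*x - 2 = -4*c - x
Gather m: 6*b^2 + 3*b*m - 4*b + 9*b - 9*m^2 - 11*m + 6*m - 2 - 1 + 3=6*b^2 + 5*b - 9*m^2 + m*(3*b - 5)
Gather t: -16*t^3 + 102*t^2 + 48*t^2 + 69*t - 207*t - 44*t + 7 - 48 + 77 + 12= -16*t^3 + 150*t^2 - 182*t + 48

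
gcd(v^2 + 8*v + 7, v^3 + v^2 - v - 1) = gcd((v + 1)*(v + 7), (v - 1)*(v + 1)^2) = v + 1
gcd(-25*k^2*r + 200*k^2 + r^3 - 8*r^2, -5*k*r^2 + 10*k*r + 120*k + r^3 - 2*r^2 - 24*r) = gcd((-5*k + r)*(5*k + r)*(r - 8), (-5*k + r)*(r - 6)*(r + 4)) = -5*k + r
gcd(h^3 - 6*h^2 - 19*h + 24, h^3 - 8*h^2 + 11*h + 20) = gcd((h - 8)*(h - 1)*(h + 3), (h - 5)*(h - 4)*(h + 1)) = 1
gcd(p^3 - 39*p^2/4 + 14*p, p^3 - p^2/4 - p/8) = p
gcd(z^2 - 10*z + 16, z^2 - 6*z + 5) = 1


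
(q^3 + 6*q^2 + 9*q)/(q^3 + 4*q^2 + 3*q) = (q + 3)/(q + 1)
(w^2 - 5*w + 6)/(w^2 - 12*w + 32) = (w^2 - 5*w + 6)/(w^2 - 12*w + 32)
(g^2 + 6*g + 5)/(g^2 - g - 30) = (g + 1)/(g - 6)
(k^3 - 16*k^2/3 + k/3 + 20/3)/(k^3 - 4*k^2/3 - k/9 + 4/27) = 9*(k^2 - 4*k - 5)/(9*k^2 - 1)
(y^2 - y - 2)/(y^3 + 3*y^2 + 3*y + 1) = (y - 2)/(y^2 + 2*y + 1)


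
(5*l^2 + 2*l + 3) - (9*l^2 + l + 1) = -4*l^2 + l + 2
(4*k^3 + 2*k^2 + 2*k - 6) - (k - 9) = 4*k^3 + 2*k^2 + k + 3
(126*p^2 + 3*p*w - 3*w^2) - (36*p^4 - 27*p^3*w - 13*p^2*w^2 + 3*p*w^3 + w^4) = -36*p^4 + 27*p^3*w + 13*p^2*w^2 + 126*p^2 - 3*p*w^3 + 3*p*w - w^4 - 3*w^2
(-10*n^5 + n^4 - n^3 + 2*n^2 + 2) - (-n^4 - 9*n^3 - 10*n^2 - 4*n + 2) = -10*n^5 + 2*n^4 + 8*n^3 + 12*n^2 + 4*n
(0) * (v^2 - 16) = 0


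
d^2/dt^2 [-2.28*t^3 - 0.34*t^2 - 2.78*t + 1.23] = -13.68*t - 0.68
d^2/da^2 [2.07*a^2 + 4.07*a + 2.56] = 4.14000000000000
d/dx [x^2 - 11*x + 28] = 2*x - 11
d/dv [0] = 0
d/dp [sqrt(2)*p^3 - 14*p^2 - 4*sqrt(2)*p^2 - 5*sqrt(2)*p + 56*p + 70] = 3*sqrt(2)*p^2 - 28*p - 8*sqrt(2)*p - 5*sqrt(2) + 56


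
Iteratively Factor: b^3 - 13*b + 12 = (b - 3)*(b^2 + 3*b - 4) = (b - 3)*(b - 1)*(b + 4)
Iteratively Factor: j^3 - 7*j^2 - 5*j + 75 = (j - 5)*(j^2 - 2*j - 15) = (j - 5)*(j + 3)*(j - 5)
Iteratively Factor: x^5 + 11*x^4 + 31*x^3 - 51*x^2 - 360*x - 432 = (x + 3)*(x^4 + 8*x^3 + 7*x^2 - 72*x - 144) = (x - 3)*(x + 3)*(x^3 + 11*x^2 + 40*x + 48) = (x - 3)*(x + 3)*(x + 4)*(x^2 + 7*x + 12) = (x - 3)*(x + 3)^2*(x + 4)*(x + 4)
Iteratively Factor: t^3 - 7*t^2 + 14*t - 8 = (t - 2)*(t^2 - 5*t + 4) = (t - 2)*(t - 1)*(t - 4)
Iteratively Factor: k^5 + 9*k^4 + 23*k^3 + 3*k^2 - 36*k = (k + 3)*(k^4 + 6*k^3 + 5*k^2 - 12*k) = (k - 1)*(k + 3)*(k^3 + 7*k^2 + 12*k) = (k - 1)*(k + 3)*(k + 4)*(k^2 + 3*k) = (k - 1)*(k + 3)^2*(k + 4)*(k)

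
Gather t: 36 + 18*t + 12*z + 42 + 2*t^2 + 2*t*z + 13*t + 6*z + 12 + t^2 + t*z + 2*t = 3*t^2 + t*(3*z + 33) + 18*z + 90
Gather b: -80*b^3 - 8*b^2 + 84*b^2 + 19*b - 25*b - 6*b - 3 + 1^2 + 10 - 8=-80*b^3 + 76*b^2 - 12*b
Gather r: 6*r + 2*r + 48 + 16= 8*r + 64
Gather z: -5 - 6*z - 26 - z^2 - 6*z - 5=-z^2 - 12*z - 36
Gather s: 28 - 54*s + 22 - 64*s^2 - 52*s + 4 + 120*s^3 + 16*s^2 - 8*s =120*s^3 - 48*s^2 - 114*s + 54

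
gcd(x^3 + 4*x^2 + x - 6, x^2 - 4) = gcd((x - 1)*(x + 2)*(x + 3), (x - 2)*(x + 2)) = x + 2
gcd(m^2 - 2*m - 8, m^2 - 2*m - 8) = m^2 - 2*m - 8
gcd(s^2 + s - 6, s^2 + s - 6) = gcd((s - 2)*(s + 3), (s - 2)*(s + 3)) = s^2 + s - 6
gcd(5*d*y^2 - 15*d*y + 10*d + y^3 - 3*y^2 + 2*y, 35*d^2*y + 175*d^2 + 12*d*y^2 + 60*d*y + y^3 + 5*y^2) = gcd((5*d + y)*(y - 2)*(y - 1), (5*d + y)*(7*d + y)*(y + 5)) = 5*d + y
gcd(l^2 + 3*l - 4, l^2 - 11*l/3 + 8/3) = l - 1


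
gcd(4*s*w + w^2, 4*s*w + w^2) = 4*s*w + w^2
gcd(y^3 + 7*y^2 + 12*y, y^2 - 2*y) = y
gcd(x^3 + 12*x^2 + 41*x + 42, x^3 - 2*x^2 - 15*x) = x + 3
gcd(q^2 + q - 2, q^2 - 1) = q - 1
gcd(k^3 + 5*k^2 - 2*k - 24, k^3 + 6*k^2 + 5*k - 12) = k^2 + 7*k + 12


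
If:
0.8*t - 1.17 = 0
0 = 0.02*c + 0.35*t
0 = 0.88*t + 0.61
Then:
No Solution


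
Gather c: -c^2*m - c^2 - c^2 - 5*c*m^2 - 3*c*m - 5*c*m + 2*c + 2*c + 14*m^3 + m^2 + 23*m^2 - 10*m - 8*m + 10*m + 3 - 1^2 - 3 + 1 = c^2*(-m - 2) + c*(-5*m^2 - 8*m + 4) + 14*m^3 + 24*m^2 - 8*m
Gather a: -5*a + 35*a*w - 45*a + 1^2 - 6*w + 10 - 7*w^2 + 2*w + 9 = a*(35*w - 50) - 7*w^2 - 4*w + 20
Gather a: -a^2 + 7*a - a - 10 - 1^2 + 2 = -a^2 + 6*a - 9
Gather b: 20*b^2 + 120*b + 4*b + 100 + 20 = 20*b^2 + 124*b + 120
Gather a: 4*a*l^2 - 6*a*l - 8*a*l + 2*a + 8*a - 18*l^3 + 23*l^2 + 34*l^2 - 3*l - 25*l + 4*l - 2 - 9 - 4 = a*(4*l^2 - 14*l + 10) - 18*l^3 + 57*l^2 - 24*l - 15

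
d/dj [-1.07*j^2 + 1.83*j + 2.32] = 1.83 - 2.14*j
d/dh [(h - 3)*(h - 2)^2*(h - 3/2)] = 4*h^3 - 51*h^2/2 + 53*h - 36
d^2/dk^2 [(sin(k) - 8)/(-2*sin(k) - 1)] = 17*(sin(k) + cos(2*k) + 3)/(2*sin(k) + 1)^3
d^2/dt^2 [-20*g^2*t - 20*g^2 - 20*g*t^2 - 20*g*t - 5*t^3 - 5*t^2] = -40*g - 30*t - 10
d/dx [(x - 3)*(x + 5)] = 2*x + 2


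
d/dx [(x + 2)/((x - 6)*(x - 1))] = (-x^2 - 4*x + 20)/(x^4 - 14*x^3 + 61*x^2 - 84*x + 36)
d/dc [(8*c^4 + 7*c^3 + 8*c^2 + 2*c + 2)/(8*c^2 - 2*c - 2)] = c*(64*c^4 + 4*c^3 - 46*c^2 - 37*c - 32)/(2*(16*c^4 - 8*c^3 - 7*c^2 + 2*c + 1))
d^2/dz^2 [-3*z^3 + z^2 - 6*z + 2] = 2 - 18*z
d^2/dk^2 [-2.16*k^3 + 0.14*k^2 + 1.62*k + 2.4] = 0.28 - 12.96*k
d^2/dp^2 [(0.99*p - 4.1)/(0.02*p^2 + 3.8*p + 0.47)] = ((0.04*p + 3.8)*(0.08*p + 7.6)*(0.99*p - 4.1) - (0.1188*p + 7.36)*(0.02*p^2 + 3.8*p + 0.47))/(0.02*p^2 + 3.8*p + 0.47)^3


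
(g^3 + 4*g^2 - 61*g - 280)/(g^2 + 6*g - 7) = (g^2 - 3*g - 40)/(g - 1)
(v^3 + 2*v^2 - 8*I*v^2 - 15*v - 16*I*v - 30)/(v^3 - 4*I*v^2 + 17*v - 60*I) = (v + 2)/(v + 4*I)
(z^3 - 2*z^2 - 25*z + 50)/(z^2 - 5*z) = z + 3 - 10/z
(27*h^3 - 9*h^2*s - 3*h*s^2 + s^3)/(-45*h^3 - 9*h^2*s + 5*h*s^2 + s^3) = (-3*h + s)/(5*h + s)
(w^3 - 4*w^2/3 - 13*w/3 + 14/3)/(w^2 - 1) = (3*w^2 - w - 14)/(3*(w + 1))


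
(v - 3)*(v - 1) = v^2 - 4*v + 3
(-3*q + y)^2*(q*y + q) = 9*q^3*y + 9*q^3 - 6*q^2*y^2 - 6*q^2*y + q*y^3 + q*y^2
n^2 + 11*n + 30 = (n + 5)*(n + 6)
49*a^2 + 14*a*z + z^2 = (7*a + z)^2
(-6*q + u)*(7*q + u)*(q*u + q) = -42*q^3*u - 42*q^3 + q^2*u^2 + q^2*u + q*u^3 + q*u^2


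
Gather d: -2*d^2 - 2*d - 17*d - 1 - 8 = -2*d^2 - 19*d - 9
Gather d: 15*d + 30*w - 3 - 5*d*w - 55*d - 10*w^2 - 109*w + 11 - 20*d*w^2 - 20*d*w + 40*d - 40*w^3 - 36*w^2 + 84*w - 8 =d*(-20*w^2 - 25*w) - 40*w^3 - 46*w^2 + 5*w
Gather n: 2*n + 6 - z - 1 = 2*n - z + 5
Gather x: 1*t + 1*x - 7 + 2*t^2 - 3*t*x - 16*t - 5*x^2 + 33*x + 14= 2*t^2 - 15*t - 5*x^2 + x*(34 - 3*t) + 7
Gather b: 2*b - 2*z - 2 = 2*b - 2*z - 2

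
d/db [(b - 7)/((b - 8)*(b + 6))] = (-b^2 + 14*b - 62)/(b^4 - 4*b^3 - 92*b^2 + 192*b + 2304)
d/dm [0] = 0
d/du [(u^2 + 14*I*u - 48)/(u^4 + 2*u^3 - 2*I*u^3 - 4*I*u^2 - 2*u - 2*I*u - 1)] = (-2*u^3 - 42*I*u^2 + u*(178 - 16*I) + 110 - 96*I)/(u^6 + u^5*(3 - 3*I) - 9*I*u^4 + u^3*(-8 - 8*I) - 9*u^2 + u*(-3 + 3*I) + I)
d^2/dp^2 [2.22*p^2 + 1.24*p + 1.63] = 4.44000000000000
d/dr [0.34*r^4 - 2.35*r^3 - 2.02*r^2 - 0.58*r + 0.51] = 1.36*r^3 - 7.05*r^2 - 4.04*r - 0.58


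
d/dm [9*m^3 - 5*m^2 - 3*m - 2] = 27*m^2 - 10*m - 3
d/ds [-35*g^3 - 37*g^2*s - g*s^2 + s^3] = -37*g^2 - 2*g*s + 3*s^2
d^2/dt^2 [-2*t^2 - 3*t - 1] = -4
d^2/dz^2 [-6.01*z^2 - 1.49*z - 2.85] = -12.0200000000000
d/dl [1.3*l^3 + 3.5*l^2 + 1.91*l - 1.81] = 3.9*l^2 + 7.0*l + 1.91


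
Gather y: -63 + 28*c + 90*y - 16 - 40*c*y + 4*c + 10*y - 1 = 32*c + y*(100 - 40*c) - 80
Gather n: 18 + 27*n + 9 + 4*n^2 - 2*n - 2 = 4*n^2 + 25*n + 25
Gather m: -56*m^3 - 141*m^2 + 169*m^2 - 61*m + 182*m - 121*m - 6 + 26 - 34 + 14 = -56*m^3 + 28*m^2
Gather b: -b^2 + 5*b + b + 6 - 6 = -b^2 + 6*b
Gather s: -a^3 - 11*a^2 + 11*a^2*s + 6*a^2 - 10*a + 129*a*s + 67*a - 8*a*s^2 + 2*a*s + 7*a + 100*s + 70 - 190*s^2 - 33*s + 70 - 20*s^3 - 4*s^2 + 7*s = -a^3 - 5*a^2 + 64*a - 20*s^3 + s^2*(-8*a - 194) + s*(11*a^2 + 131*a + 74) + 140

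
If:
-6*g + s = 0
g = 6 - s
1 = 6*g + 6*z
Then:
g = 6/7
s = 36/7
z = -29/42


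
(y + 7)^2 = y^2 + 14*y + 49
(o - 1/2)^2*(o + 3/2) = o^3 + o^2/2 - 5*o/4 + 3/8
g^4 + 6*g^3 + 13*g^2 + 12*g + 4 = (g + 1)^2*(g + 2)^2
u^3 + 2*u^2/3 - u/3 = u*(u - 1/3)*(u + 1)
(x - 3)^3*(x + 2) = x^4 - 7*x^3 + 9*x^2 + 27*x - 54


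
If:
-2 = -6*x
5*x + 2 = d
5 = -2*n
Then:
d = 11/3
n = -5/2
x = 1/3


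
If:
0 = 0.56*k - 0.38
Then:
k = 0.68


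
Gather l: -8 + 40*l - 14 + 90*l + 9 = 130*l - 13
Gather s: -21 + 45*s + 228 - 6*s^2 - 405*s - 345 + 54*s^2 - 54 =48*s^2 - 360*s - 192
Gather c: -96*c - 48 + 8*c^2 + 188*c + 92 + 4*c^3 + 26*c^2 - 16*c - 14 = 4*c^3 + 34*c^2 + 76*c + 30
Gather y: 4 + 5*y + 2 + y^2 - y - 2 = y^2 + 4*y + 4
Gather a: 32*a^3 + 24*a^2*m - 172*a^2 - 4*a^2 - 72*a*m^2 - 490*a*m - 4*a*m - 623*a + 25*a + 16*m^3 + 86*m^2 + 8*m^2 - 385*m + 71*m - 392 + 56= 32*a^3 + a^2*(24*m - 176) + a*(-72*m^2 - 494*m - 598) + 16*m^3 + 94*m^2 - 314*m - 336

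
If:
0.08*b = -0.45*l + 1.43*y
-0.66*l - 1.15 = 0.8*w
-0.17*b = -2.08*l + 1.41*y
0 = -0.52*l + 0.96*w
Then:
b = -6.92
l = -1.05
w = -0.57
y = -0.72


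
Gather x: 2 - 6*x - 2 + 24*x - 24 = 18*x - 24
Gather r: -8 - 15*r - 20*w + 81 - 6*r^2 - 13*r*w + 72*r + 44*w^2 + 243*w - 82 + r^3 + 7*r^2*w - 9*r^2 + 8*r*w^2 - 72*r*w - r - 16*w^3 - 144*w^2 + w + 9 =r^3 + r^2*(7*w - 15) + r*(8*w^2 - 85*w + 56) - 16*w^3 - 100*w^2 + 224*w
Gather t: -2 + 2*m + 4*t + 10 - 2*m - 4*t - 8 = 0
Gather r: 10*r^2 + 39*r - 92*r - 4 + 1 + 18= 10*r^2 - 53*r + 15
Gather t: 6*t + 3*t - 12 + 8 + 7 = 9*t + 3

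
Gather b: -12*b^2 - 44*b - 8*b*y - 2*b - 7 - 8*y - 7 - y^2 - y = -12*b^2 + b*(-8*y - 46) - y^2 - 9*y - 14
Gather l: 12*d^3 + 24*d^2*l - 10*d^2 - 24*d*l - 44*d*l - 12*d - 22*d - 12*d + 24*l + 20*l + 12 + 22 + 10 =12*d^3 - 10*d^2 - 46*d + l*(24*d^2 - 68*d + 44) + 44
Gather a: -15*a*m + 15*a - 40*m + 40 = a*(15 - 15*m) - 40*m + 40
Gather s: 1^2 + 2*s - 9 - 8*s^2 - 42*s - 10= -8*s^2 - 40*s - 18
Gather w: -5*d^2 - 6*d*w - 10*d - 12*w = -5*d^2 - 10*d + w*(-6*d - 12)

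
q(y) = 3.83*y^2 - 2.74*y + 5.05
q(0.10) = 4.81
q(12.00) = 523.69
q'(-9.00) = -71.68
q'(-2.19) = -19.52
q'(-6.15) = -49.85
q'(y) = 7.66*y - 2.74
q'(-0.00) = -2.74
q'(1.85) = 11.43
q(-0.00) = 5.05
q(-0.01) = 5.08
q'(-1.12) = -11.32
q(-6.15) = 166.76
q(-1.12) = 12.92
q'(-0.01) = -2.82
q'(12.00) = 89.18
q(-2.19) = 29.42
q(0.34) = 4.56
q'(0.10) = -1.97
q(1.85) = 13.09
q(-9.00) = 339.94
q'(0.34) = -0.14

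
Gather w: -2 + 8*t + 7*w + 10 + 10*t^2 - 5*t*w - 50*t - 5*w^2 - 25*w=10*t^2 - 42*t - 5*w^2 + w*(-5*t - 18) + 8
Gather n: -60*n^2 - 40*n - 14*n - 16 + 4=-60*n^2 - 54*n - 12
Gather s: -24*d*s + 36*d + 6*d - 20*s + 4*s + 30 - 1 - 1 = 42*d + s*(-24*d - 16) + 28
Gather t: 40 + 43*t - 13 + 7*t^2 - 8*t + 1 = 7*t^2 + 35*t + 28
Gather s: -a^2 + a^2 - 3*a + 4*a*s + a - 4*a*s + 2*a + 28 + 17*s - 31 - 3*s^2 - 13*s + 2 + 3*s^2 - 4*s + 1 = 0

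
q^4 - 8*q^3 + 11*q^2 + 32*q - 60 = (q - 5)*(q - 3)*(q - 2)*(q + 2)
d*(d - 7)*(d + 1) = d^3 - 6*d^2 - 7*d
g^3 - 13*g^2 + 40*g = g*(g - 8)*(g - 5)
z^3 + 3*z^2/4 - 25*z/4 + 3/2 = (z - 2)*(z - 1/4)*(z + 3)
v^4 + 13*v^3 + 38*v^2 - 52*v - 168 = (v - 2)*(v + 2)*(v + 6)*(v + 7)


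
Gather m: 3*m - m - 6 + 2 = 2*m - 4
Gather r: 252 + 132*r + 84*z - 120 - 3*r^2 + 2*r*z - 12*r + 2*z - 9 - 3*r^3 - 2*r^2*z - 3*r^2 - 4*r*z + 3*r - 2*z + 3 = -3*r^3 + r^2*(-2*z - 6) + r*(123 - 2*z) + 84*z + 126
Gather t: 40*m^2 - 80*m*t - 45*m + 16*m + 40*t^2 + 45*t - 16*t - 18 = 40*m^2 - 29*m + 40*t^2 + t*(29 - 80*m) - 18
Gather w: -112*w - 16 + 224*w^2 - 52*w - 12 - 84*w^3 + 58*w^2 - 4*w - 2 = -84*w^3 + 282*w^2 - 168*w - 30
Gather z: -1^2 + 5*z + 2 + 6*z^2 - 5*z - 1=6*z^2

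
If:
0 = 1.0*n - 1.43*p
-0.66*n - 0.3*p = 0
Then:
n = 0.00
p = 0.00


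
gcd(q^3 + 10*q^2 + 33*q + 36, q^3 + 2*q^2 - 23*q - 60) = q^2 + 7*q + 12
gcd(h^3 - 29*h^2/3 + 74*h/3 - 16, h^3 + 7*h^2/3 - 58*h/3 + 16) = h^2 - 11*h/3 + 8/3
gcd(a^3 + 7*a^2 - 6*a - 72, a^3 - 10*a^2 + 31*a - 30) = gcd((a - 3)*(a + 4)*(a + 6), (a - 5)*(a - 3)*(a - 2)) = a - 3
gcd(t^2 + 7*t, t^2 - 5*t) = t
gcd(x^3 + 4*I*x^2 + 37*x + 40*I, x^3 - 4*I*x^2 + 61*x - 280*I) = x^2 + 3*I*x + 40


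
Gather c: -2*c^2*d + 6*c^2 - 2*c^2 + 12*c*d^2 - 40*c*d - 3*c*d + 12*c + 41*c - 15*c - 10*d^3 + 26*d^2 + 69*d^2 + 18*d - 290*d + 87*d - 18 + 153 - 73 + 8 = c^2*(4 - 2*d) + c*(12*d^2 - 43*d + 38) - 10*d^3 + 95*d^2 - 185*d + 70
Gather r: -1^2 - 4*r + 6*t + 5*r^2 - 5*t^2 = 5*r^2 - 4*r - 5*t^2 + 6*t - 1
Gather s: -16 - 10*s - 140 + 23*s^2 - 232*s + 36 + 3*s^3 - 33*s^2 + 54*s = 3*s^3 - 10*s^2 - 188*s - 120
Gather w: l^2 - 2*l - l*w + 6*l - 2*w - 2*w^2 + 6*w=l^2 + 4*l - 2*w^2 + w*(4 - l)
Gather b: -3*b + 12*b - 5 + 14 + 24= 9*b + 33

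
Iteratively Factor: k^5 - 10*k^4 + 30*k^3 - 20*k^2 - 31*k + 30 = (k - 3)*(k^4 - 7*k^3 + 9*k^2 + 7*k - 10) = (k - 5)*(k - 3)*(k^3 - 2*k^2 - k + 2) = (k - 5)*(k - 3)*(k + 1)*(k^2 - 3*k + 2) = (k - 5)*(k - 3)*(k - 1)*(k + 1)*(k - 2)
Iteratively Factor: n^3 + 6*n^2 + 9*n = (n + 3)*(n^2 + 3*n) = (n + 3)^2*(n)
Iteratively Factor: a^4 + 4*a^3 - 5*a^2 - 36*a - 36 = (a + 3)*(a^3 + a^2 - 8*a - 12) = (a + 2)*(a + 3)*(a^2 - a - 6) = (a + 2)^2*(a + 3)*(a - 3)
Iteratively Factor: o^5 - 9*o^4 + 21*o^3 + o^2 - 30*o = (o - 3)*(o^4 - 6*o^3 + 3*o^2 + 10*o) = (o - 3)*(o + 1)*(o^3 - 7*o^2 + 10*o) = (o - 3)*(o - 2)*(o + 1)*(o^2 - 5*o) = (o - 5)*(o - 3)*(o - 2)*(o + 1)*(o)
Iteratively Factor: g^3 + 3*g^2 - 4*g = (g - 1)*(g^2 + 4*g) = g*(g - 1)*(g + 4)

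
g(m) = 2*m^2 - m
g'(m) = 4*m - 1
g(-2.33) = 13.19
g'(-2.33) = -10.32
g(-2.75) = 17.88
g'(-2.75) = -12.00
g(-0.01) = 0.01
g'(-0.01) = -1.04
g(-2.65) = 16.70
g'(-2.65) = -11.60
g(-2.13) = 11.20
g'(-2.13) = -9.52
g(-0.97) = 2.85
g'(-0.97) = -4.88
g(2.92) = 14.13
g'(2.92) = 10.68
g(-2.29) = 12.78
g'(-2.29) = -10.16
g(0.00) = 0.00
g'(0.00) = -1.00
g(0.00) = 0.00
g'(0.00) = -1.00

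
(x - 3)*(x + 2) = x^2 - x - 6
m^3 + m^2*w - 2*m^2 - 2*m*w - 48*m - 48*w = (m - 8)*(m + 6)*(m + w)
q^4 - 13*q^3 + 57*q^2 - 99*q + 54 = (q - 6)*(q - 3)^2*(q - 1)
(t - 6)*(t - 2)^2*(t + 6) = t^4 - 4*t^3 - 32*t^2 + 144*t - 144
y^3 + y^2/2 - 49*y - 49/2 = (y - 7)*(y + 1/2)*(y + 7)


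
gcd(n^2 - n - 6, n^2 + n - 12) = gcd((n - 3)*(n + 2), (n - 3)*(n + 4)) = n - 3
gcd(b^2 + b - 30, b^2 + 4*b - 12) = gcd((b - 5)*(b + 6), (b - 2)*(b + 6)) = b + 6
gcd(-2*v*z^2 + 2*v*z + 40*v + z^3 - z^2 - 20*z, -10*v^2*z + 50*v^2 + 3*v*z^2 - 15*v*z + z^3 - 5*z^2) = -2*v*z + 10*v + z^2 - 5*z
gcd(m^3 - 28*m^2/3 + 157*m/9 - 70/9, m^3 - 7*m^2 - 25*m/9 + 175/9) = m^2 - 26*m/3 + 35/3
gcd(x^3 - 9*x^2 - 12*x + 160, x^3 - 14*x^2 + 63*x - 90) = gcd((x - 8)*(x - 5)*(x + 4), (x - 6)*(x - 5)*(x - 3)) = x - 5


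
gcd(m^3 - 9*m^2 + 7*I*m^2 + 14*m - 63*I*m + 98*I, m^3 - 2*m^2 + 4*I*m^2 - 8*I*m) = m - 2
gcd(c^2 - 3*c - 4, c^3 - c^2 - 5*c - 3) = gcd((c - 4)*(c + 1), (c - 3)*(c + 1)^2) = c + 1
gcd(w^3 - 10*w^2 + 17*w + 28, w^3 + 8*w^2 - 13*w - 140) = w - 4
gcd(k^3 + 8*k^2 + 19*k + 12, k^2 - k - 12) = k + 3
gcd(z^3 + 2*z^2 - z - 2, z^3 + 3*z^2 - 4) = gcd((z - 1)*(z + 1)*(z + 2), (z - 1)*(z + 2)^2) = z^2 + z - 2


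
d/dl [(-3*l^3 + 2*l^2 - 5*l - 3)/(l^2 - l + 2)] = (-3*l^4 + 6*l^3 - 15*l^2 + 14*l - 13)/(l^4 - 2*l^3 + 5*l^2 - 4*l + 4)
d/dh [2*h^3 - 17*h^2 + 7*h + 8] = 6*h^2 - 34*h + 7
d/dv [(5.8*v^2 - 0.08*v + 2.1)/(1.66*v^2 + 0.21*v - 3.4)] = (1.3508*v^2 - 46.412*v - 0.169)/(2.7556*v^4 + 0.6972*v^3 - 11.2439*v^2 - 1.428*v + 11.56)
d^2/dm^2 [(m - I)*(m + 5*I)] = 2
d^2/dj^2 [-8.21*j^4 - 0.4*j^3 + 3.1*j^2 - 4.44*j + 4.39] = -98.52*j^2 - 2.4*j + 6.2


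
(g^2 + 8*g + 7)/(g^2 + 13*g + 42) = (g + 1)/(g + 6)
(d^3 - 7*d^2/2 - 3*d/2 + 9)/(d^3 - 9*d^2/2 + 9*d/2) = (2*d^2 - d - 6)/(d*(2*d - 3))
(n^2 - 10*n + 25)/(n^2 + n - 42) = (n^2 - 10*n + 25)/(n^2 + n - 42)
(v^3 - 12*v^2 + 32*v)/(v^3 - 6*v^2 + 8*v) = (v - 8)/(v - 2)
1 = 1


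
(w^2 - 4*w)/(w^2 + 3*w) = (w - 4)/(w + 3)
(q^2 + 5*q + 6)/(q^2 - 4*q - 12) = (q + 3)/(q - 6)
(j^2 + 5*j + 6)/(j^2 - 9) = (j + 2)/(j - 3)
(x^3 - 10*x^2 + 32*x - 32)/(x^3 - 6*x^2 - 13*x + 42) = (x^2 - 8*x + 16)/(x^2 - 4*x - 21)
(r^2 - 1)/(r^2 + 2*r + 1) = (r - 1)/(r + 1)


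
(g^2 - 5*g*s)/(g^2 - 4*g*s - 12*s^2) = g*(-g + 5*s)/(-g^2 + 4*g*s + 12*s^2)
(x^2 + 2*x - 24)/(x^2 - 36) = (x - 4)/(x - 6)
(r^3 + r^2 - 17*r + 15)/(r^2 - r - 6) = (r^2 + 4*r - 5)/(r + 2)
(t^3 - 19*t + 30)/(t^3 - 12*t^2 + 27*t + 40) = (t^3 - 19*t + 30)/(t^3 - 12*t^2 + 27*t + 40)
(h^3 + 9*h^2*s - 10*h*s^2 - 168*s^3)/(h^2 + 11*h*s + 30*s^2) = (h^2 + 3*h*s - 28*s^2)/(h + 5*s)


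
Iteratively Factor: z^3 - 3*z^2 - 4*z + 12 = (z - 2)*(z^2 - z - 6) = (z - 2)*(z + 2)*(z - 3)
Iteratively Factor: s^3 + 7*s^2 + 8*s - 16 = (s + 4)*(s^2 + 3*s - 4) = (s + 4)^2*(s - 1)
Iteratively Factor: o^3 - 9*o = (o)*(o^2 - 9) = o*(o - 3)*(o + 3)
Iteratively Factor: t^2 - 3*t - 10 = (t + 2)*(t - 5)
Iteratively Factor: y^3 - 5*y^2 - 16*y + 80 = (y - 4)*(y^2 - y - 20) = (y - 5)*(y - 4)*(y + 4)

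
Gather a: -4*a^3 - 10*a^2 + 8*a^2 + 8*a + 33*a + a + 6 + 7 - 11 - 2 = -4*a^3 - 2*a^2 + 42*a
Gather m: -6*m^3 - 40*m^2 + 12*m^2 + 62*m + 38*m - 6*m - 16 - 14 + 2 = -6*m^3 - 28*m^2 + 94*m - 28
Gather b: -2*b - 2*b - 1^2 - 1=-4*b - 2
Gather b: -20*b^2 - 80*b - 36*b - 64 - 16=-20*b^2 - 116*b - 80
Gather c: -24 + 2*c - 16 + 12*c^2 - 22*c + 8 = 12*c^2 - 20*c - 32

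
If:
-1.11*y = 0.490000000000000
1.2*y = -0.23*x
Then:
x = 2.30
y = -0.44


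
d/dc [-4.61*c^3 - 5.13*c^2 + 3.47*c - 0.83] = -13.83*c^2 - 10.26*c + 3.47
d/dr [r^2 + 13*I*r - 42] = 2*r + 13*I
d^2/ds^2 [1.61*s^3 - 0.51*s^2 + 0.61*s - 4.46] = 9.66*s - 1.02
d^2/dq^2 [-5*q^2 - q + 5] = -10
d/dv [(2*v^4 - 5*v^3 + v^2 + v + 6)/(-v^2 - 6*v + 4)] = (-4*v^5 - 31*v^4 + 92*v^3 - 65*v^2 + 20*v + 40)/(v^4 + 12*v^3 + 28*v^2 - 48*v + 16)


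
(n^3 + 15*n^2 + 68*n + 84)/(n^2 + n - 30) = (n^2 + 9*n + 14)/(n - 5)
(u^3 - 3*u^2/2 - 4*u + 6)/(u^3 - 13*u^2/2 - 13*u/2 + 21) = (u - 2)/(u - 7)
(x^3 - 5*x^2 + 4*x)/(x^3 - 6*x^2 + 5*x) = (x - 4)/(x - 5)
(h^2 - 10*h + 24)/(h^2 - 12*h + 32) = (h - 6)/(h - 8)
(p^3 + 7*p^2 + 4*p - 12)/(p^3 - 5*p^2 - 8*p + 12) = (p + 6)/(p - 6)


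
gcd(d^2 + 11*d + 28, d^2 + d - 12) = d + 4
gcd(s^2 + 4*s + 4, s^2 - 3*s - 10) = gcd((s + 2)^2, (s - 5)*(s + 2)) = s + 2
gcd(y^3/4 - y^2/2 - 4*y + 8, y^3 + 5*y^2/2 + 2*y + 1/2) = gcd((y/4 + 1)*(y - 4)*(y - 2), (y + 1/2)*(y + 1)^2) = 1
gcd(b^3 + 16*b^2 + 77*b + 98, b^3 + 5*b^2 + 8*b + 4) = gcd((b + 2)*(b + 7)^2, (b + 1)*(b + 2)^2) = b + 2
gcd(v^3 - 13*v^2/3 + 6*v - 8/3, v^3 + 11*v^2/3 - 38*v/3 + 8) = v^2 - 7*v/3 + 4/3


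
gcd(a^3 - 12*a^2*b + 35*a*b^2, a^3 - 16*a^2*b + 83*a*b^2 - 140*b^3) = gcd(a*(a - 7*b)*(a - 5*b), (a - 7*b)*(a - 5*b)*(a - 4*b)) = a^2 - 12*a*b + 35*b^2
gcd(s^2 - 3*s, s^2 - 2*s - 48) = 1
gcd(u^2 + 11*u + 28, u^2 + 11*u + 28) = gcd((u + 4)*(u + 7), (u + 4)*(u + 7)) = u^2 + 11*u + 28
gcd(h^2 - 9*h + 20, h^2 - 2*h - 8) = h - 4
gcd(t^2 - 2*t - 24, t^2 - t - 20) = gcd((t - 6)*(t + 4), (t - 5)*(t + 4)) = t + 4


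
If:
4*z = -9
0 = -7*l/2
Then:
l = 0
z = -9/4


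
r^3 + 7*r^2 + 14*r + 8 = (r + 1)*(r + 2)*(r + 4)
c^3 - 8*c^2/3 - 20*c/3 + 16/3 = (c - 4)*(c - 2/3)*(c + 2)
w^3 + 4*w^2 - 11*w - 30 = (w - 3)*(w + 2)*(w + 5)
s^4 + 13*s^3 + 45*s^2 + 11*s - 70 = (s - 1)*(s + 2)*(s + 5)*(s + 7)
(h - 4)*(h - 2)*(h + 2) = h^3 - 4*h^2 - 4*h + 16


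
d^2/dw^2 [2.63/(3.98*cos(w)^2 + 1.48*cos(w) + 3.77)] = (-166.641008*(1 - cos(w)^2)^2 - 46.475256*cos(w)^3 + 68.767136*cos(w)^2 + 107.62486*cos(w) + 99.238316)/(3.98*cos(w)^2 + 1.48*cos(w) + 3.77)^3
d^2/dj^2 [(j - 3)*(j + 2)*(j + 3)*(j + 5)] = 12*j^2 + 42*j + 2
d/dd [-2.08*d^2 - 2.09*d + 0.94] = -4.16*d - 2.09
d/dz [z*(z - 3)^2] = 3*(z - 3)*(z - 1)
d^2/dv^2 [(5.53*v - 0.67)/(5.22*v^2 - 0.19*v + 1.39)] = ((9.0962 - 173.1996*v)*(5.22*v^2 - 0.19*v + 1.39) + (5.53*v - 0.67)*(10.44*v - 0.19)*(20.88*v - 0.38))/(5.22*v^2 - 0.19*v + 1.39)^3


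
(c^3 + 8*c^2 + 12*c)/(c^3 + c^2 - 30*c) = (c + 2)/(c - 5)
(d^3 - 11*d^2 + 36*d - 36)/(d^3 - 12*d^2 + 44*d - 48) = (d - 3)/(d - 4)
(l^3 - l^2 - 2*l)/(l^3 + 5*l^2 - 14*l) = (l + 1)/(l + 7)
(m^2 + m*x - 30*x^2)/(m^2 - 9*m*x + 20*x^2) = (-m - 6*x)/(-m + 4*x)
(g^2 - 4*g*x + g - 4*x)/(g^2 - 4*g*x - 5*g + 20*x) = (g + 1)/(g - 5)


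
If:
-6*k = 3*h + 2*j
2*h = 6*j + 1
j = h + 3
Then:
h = -19/4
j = -7/4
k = 71/24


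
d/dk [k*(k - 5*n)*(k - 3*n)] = 3*k^2 - 16*k*n + 15*n^2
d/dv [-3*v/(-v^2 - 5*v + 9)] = 3*(-v^2 - 9)/(v^4 + 10*v^3 + 7*v^2 - 90*v + 81)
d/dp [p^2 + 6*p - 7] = 2*p + 6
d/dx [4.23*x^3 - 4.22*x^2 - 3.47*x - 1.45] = 12.69*x^2 - 8.44*x - 3.47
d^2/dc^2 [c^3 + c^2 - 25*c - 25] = 6*c + 2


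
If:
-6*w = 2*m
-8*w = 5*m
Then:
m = 0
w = 0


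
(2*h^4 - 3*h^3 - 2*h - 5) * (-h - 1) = -2*h^5 + h^4 + 3*h^3 + 2*h^2 + 7*h + 5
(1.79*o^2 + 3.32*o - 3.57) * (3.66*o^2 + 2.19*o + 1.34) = 6.5514*o^4 + 16.0713*o^3 - 3.3968*o^2 - 3.3695*o - 4.7838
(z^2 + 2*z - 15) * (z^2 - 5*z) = z^4 - 3*z^3 - 25*z^2 + 75*z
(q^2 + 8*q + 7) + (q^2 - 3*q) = 2*q^2 + 5*q + 7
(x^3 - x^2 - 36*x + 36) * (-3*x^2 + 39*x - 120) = -3*x^5 + 42*x^4 - 51*x^3 - 1392*x^2 + 5724*x - 4320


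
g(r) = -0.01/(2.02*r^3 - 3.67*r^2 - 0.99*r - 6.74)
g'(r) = -0.01*(-6.06*r^2 + 7.34*r + 0.99)/(2.02*r^3 - 3.67*r^2 - 0.99*r - 6.74)^2 = (0.0606*r^2 - 0.0734*r - 0.0099)/(-2.02*r^3 + 3.67*r^2 + 0.99*r + 6.74)^2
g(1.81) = 0.00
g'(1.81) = 0.00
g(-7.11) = 0.00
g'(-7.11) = 0.00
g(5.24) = -0.00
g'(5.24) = 0.00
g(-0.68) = 0.00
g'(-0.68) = 0.00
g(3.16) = -0.00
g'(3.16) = 0.00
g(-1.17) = 0.00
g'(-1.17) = 0.00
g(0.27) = 0.00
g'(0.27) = -0.00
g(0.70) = 0.00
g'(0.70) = -0.00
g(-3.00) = 0.00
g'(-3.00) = 0.00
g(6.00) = -0.00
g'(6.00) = 0.00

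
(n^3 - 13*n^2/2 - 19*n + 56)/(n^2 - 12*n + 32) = (n^2 + 3*n/2 - 7)/(n - 4)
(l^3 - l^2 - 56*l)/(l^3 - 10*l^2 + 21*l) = (l^2 - l - 56)/(l^2 - 10*l + 21)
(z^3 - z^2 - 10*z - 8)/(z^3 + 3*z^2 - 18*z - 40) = (z + 1)/(z + 5)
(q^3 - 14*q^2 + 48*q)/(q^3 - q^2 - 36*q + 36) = q*(q - 8)/(q^2 + 5*q - 6)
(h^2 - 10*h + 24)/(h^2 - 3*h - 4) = (h - 6)/(h + 1)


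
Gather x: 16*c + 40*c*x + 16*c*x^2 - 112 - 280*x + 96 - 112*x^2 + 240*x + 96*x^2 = 16*c + x^2*(16*c - 16) + x*(40*c - 40) - 16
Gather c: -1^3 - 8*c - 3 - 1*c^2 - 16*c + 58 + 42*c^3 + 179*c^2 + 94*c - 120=42*c^3 + 178*c^2 + 70*c - 66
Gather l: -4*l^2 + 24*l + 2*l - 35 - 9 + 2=-4*l^2 + 26*l - 42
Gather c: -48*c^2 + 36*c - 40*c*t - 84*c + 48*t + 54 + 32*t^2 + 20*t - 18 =-48*c^2 + c*(-40*t - 48) + 32*t^2 + 68*t + 36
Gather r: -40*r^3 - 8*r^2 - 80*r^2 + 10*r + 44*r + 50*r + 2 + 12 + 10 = -40*r^3 - 88*r^2 + 104*r + 24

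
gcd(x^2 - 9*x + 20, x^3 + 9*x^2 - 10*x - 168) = x - 4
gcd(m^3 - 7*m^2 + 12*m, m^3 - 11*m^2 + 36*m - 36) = m - 3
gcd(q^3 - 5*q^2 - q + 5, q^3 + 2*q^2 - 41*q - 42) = q + 1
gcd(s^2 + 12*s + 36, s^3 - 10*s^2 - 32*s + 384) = s + 6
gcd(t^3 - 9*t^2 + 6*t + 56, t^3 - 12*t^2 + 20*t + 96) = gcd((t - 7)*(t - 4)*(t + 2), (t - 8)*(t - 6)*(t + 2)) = t + 2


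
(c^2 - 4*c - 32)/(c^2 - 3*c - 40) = (c + 4)/(c + 5)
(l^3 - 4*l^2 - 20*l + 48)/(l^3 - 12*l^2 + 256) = (l^2 - 8*l + 12)/(l^2 - 16*l + 64)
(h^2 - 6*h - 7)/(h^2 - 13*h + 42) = (h + 1)/(h - 6)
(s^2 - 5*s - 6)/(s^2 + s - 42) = (s + 1)/(s + 7)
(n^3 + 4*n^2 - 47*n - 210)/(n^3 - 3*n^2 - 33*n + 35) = (n + 6)/(n - 1)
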